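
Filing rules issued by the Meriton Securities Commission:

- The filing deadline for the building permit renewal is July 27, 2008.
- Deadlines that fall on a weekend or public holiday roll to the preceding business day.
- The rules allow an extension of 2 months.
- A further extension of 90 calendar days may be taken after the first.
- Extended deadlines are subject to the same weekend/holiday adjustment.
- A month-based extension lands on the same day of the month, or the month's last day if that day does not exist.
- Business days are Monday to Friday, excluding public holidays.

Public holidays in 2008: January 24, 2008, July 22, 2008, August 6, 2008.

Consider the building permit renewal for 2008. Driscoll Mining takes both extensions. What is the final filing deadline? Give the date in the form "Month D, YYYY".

December 24, 2008

The statutory due date is July 27, 2008.
July 27, 2008 falls on a Sunday. Rolling to the preceding business day gives July 25, 2008, a Friday.
Applying the 2 months extension: 2 months after July 25, 2008 is September 25, 2008.
Since September 25, 2008 is a Thursday and not a holiday, the date is unchanged.
The 90-calendar-day extension moves the deadline from September 25, 2008 to December 24, 2008.
December 24, 2008 falls on a Wednesday, which is a business day, so no adjustment is needed.
Deadline: December 24, 2008.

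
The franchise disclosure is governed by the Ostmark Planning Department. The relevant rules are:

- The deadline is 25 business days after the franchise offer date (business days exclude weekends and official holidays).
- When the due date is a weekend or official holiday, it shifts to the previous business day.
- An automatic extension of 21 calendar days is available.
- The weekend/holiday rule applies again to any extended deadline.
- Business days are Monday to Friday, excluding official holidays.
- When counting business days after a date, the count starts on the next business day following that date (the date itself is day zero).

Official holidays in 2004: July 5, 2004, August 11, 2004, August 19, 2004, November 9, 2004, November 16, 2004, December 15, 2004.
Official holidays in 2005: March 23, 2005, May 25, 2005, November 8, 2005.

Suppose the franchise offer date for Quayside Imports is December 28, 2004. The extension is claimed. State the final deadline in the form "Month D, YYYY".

February 22, 2005

25 business days after December 28, 2004, excluding weekends and holidays, is February 1, 2005.
February 1, 2005 (Tuesday) is already a business day.
Applying the 21-calendar-day extension: February 1, 2005 + 21 days = February 22, 2005.
February 22, 2005 falls on a Tuesday, which is a business day, so no adjustment is needed.
Final deadline: February 22, 2005.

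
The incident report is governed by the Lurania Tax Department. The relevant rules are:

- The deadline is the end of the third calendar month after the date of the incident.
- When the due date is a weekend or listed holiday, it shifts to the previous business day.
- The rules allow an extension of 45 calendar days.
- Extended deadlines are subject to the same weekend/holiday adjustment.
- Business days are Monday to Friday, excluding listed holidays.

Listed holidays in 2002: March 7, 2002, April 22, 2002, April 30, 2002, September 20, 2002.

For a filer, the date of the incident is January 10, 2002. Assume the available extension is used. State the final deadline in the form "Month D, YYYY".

3 months after January 10, 2002 falls in April 2002; the last day of that month is April 30, 2002.
April 30, 2002 is a listed holiday; the preceding business day is April 29, 2002 (Monday).
Applying the 45-calendar-day extension: April 29, 2002 + 45 days = June 13, 2002.
June 13, 2002 falls on a Thursday, which is a business day, so no adjustment is needed.
So the filing is due June 13, 2002.

June 13, 2002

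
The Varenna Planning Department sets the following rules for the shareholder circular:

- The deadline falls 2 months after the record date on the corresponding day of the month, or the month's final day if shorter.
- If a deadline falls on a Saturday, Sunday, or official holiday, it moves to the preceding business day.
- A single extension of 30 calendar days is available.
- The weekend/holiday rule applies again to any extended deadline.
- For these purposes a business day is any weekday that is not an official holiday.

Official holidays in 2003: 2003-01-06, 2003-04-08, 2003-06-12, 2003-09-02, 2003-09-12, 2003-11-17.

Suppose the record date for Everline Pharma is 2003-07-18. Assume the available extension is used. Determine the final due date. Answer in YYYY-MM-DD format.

2003-10-17

2 months after 2003-07-18, on the same day of the month, is 2003-09-18.
2003-09-18 falls on a Thursday, which is a business day, so no adjustment is needed.
The 30-calendar-day extension moves the deadline from 2003-09-18 to 2003-10-18.
Because 2003-10-18 is a Saturday, the deadline becomes 2003-10-17 (Friday).
Deadline: 2003-10-17.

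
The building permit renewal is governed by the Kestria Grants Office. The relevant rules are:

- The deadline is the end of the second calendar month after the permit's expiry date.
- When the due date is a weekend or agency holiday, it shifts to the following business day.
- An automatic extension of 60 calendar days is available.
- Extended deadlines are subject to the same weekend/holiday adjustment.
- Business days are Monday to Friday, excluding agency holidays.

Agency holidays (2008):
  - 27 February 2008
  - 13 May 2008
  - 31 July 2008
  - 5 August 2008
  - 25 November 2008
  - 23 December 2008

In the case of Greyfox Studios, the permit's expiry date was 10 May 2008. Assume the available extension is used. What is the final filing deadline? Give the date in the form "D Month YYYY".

30 September 2008

The second month after 10 May 2008 is July 2008, whose last day is 31 July 2008.
Because 31 July 2008 is a listed holiday, the deadline becomes 1 August 2008 (Friday).
With the 60-day extension, 1 August 2008 becomes 30 September 2008.
30 September 2008 is a Tuesday and not a listed holiday, so it stands.
Deadline: 30 September 2008.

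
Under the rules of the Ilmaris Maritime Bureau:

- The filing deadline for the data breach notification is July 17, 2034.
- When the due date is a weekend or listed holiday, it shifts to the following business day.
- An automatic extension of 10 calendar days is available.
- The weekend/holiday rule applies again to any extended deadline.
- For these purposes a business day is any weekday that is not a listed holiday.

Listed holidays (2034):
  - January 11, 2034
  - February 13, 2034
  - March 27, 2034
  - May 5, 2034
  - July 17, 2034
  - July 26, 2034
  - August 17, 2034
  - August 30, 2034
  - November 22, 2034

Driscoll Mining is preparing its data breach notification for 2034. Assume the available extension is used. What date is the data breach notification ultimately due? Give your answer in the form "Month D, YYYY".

The statutory due date is July 17, 2034.
July 17, 2034 is a listed holiday, so it moves to the next business day, July 18, 2034 (Tuesday).
Add the 10 calendar-day extension to July 18, 2034: July 28, 2034.
July 28, 2034 (Friday) is already a business day.
The final due date is July 28, 2034.

July 28, 2034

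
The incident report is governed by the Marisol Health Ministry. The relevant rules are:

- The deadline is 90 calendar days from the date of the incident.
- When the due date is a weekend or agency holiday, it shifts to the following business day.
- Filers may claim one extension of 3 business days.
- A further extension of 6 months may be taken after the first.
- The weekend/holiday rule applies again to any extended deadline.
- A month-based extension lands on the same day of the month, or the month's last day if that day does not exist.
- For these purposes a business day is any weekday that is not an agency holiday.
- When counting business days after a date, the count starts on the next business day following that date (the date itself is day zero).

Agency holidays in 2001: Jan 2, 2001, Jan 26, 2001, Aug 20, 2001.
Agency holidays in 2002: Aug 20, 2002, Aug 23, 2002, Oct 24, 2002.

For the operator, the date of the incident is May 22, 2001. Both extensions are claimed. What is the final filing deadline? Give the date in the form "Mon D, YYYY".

Feb 25, 2002

Adding 90 calendar days to May 22, 2001 gives Aug 20, 2001.
Aug 20, 2001 is a listed holiday; the next business day is Aug 21, 2001 (Tuesday).
Applying the 3-business-day extension: 3 business days after Aug 21, 2001 is Aug 24, 2001.
Since Aug 24, 2001 is a Friday and not a holiday, the date is unchanged.
The 6 months extension carries Aug 24, 2001 to Feb 24, 2002.
Feb 24, 2002 is a Sunday, so it moves to the next business day, Feb 25, 2002 (Monday).
Final deadline: Feb 25, 2002.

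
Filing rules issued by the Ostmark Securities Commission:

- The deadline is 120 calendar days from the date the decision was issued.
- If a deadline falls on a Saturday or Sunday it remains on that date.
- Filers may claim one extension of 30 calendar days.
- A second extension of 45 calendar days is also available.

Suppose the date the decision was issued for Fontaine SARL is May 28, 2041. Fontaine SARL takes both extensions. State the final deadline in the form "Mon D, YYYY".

From May 28, 2041, 120 calendar days later is Sep 25, 2041.
Sep 25, 2041 falls on a Wednesday. The rules make no weekend/holiday allowance, so it remains Sep 25, 2041.
Add the 30 calendar-day extension to Sep 25, 2041: Oct 25, 2041.
No adjustment is made for weekends or holidays, so Oct 25, 2041 stands.
With the 45-day extension, Oct 25, 2041 becomes Dec 9, 2041.
No adjustment is made for weekends or holidays, so Dec 9, 2041 stands.
So the filing is due Dec 9, 2041.

Dec 9, 2041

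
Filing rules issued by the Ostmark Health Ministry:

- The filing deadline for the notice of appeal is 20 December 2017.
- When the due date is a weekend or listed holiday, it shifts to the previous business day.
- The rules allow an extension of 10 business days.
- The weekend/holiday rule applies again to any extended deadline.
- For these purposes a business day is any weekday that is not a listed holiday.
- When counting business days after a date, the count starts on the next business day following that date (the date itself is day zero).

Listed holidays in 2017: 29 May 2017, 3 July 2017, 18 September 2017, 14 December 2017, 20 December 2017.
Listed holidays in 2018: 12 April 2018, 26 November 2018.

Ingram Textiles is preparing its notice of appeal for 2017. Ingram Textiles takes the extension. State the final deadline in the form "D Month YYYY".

The stated deadline is 20 December 2017.
20 December 2017 is a listed holiday; the preceding business day is 19 December 2017 (Tuesday).
Counting 10 further business days from 19 December 2017 reaches 3 January 2018.
Since 3 January 2018 is a Wednesday and not a holiday, the date is unchanged.
The final due date is 3 January 2018.

3 January 2018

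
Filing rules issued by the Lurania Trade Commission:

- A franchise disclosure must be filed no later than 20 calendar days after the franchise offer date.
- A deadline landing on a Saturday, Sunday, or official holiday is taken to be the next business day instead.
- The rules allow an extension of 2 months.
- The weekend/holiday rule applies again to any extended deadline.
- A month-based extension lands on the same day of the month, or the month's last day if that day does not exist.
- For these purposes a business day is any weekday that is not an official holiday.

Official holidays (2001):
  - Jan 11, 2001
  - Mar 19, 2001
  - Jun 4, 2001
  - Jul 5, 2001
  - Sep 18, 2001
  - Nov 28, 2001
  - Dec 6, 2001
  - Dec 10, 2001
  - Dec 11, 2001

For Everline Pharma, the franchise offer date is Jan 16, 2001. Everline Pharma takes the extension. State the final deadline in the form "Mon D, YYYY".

Adding 20 calendar days to Jan 16, 2001 gives Feb 5, 2001.
Feb 5, 2001 falls on a Monday, which is a business day, so no adjustment is needed.
Add 2 months to Feb 5, 2001: Apr 5, 2001.
Apr 5, 2001 (Thursday) is already a business day.
So the filing is due Apr 5, 2001.

Apr 5, 2001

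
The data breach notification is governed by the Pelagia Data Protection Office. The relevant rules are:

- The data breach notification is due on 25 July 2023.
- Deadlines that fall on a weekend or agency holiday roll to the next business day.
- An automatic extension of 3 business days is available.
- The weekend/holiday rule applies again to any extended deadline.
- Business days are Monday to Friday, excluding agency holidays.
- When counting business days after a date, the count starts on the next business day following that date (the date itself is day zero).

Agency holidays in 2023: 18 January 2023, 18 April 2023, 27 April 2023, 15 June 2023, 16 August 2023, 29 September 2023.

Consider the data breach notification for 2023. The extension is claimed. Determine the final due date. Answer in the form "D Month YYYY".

The stated deadline is 25 July 2023.
25 July 2023 (Tuesday) is already a business day.
Applying the 3-business-day extension: 3 business days after 25 July 2023 is 28 July 2023.
28 July 2023 is a Friday and not a listed holiday, so it stands.
So the filing is due 28 July 2023.

28 July 2023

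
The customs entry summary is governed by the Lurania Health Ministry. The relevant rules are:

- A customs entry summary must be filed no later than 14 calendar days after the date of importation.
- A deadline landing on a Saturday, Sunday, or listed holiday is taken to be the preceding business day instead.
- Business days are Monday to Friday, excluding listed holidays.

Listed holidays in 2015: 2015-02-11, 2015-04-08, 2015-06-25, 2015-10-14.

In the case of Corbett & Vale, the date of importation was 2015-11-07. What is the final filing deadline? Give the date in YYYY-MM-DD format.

2015-11-20

Adding 14 calendar days to 2015-11-07 gives 2015-11-21.
2015-11-21 falls on a Saturday. Rolling to the preceding business day gives 2015-11-20, a Friday.
Final deadline: 2015-11-20.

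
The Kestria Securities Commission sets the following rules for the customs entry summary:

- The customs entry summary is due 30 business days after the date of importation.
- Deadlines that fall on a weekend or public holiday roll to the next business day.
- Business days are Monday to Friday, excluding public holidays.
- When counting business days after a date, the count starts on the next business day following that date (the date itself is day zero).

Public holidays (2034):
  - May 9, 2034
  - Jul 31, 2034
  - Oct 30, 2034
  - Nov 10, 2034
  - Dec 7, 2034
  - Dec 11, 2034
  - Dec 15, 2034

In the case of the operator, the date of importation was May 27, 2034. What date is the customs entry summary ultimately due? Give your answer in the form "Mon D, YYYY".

Starting the day after May 27, 2034 and counting 30 business days lands on Jul 7, 2034.
Jul 7, 2034 (Friday) is already a business day.
The final due date is Jul 7, 2034.

Jul 7, 2034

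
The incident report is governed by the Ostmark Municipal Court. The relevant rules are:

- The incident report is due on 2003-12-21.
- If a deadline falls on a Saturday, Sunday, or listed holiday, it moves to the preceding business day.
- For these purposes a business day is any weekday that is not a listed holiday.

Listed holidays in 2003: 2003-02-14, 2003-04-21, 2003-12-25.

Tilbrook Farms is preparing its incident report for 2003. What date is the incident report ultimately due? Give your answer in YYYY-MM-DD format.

Start from the fixed due date, 2003-12-21.
2003-12-21 is a Sunday, so it moves to the preceding business day, 2003-12-19 (Friday).
Final deadline: 2003-12-19.

2003-12-19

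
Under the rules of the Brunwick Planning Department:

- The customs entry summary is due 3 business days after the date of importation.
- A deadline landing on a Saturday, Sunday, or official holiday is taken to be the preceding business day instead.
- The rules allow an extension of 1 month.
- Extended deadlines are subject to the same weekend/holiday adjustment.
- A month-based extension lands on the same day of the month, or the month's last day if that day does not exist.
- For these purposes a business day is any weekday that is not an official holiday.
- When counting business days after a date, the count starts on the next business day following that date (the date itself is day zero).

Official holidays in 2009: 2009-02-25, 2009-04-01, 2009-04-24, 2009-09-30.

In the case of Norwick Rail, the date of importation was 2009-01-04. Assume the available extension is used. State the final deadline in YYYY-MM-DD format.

Counting 3 business days after 2009-01-04 (skipping weekends and listed holidays) reaches 2009-01-07.
2009-01-07 (Wednesday) is already a business day.
Applying the 1 month extension: 1 month after 2009-01-07 is 2009-02-07.
2009-02-07 falls on a Saturday. Rolling to the preceding business day gives 2009-02-06, a Friday.
Deadline: 2009-02-06.

2009-02-06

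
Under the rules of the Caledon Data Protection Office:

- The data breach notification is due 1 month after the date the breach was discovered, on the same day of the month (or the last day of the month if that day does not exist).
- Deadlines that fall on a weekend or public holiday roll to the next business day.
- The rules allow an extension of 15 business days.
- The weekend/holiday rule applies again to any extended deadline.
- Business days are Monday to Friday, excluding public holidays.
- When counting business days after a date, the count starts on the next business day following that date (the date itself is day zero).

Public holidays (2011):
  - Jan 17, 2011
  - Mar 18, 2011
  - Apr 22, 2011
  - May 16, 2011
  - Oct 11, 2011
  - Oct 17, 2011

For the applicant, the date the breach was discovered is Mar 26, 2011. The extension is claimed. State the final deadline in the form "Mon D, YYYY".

1 month from Mar 26, 2011 is Apr 26, 2011.
Since Apr 26, 2011 is a Tuesday and not a holiday, the date is unchanged.
The 15-business-day extension runs from Apr 26, 2011 to May 18, 2011.
May 18, 2011 falls on a Wednesday, which is a business day, so no adjustment is needed.
So the filing is due May 18, 2011.

May 18, 2011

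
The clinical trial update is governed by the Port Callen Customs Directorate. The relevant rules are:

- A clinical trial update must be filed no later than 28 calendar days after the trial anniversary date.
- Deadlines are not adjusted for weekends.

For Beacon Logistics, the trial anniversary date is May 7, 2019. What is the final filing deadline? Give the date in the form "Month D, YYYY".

June 4, 2019

28 calendar days after May 7, 2019 is June 4, 2019.
June 4, 2019 falls on a Tuesday. The rules make no weekend/holiday allowance, so it remains June 4, 2019.
Final deadline: June 4, 2019.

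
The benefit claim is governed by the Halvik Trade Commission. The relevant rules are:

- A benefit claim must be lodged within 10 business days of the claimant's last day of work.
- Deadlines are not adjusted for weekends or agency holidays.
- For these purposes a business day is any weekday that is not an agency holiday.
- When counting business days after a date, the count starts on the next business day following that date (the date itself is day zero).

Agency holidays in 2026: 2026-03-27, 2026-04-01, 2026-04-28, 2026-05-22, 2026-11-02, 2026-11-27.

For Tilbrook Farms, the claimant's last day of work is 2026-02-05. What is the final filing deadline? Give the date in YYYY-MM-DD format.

10 business days after 2026-02-05, excluding weekends and holidays, is 2026-02-19.
No adjustment is made for weekends or holidays, so 2026-02-19 stands.
So the filing is due 2026-02-19.

2026-02-19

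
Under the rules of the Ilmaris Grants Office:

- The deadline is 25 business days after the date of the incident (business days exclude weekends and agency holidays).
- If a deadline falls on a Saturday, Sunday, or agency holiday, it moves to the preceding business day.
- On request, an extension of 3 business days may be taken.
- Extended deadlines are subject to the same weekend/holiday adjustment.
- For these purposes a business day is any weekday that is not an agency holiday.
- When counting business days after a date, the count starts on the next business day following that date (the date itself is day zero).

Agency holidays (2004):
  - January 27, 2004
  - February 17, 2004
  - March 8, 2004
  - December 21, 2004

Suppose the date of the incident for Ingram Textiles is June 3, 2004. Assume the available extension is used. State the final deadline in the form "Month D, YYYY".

July 13, 2004

Counting 25 business days after June 3, 2004 (skipping weekends and listed holidays) reaches July 8, 2004.
July 8, 2004 is a Thursday and not a listed holiday, so it stands.
The 3-business-day extension runs from July 8, 2004 to July 13, 2004.
July 13, 2004 falls on a Tuesday, which is a business day, so no adjustment is needed.
Deadline: July 13, 2004.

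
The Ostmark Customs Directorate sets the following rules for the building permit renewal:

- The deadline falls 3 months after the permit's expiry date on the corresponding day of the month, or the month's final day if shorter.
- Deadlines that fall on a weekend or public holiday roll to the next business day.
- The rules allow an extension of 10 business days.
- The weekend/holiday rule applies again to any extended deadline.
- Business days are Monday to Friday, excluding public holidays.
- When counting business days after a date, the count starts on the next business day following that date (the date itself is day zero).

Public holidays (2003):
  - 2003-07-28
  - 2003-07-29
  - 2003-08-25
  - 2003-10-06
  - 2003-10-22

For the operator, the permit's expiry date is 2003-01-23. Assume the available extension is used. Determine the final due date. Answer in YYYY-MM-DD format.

3 months from 2003-01-23 is 2003-04-23.
2003-04-23 falls on a Wednesday, which is a business day, so no adjustment is needed.
Applying the 10-business-day extension: 10 business days after 2003-04-23 is 2003-05-07.
2003-05-07 is a Wednesday and not a listed holiday, so it stands.
So the filing is due 2003-05-07.

2003-05-07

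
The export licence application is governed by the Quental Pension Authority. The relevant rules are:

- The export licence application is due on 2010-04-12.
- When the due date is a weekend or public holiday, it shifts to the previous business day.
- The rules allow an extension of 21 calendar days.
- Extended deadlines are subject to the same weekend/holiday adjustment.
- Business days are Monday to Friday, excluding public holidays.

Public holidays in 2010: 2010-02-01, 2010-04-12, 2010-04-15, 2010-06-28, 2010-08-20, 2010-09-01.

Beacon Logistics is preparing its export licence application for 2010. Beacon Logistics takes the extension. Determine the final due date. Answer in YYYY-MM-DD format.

2010-04-30

The statutory due date is 2010-04-12.
2010-04-12 is a listed holiday; the preceding business day is 2010-04-09 (Friday).
Applying the 21-calendar-day extension: 2010-04-09 + 21 days = 2010-04-30.
Since 2010-04-30 is a Friday and not a holiday, the date is unchanged.
Final deadline: 2010-04-30.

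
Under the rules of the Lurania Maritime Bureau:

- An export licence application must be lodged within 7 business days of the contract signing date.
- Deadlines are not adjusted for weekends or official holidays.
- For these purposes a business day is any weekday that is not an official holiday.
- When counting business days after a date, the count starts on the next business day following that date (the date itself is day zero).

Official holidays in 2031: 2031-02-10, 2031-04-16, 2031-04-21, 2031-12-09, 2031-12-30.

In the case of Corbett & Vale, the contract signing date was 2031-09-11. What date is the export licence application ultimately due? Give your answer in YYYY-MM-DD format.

Counting 7 business days after 2031-09-11 (skipping weekends and listed holidays) reaches 2031-09-22.
2031-09-22 is a Monday; no weekend or holiday adjustment applies.
So the filing is due 2031-09-22.

2031-09-22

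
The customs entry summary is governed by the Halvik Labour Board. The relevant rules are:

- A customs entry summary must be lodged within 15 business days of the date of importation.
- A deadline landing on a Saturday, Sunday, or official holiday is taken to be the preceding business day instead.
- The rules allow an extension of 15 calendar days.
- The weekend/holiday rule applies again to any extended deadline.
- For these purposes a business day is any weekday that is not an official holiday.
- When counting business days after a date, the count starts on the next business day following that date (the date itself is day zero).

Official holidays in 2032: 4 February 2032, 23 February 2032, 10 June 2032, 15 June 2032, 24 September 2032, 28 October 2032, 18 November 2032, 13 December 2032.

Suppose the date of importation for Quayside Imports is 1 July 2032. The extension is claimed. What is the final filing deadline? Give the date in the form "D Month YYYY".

6 August 2032

Counting 15 business days after 1 July 2032 (skipping weekends and listed holidays) reaches 22 July 2032.
Since 22 July 2032 is a Thursday and not a holiday, the date is unchanged.
Applying the 15-calendar-day extension: 22 July 2032 + 15 days = 6 August 2032.
Since 6 August 2032 is a Friday and not a holiday, the date is unchanged.
Deadline: 6 August 2032.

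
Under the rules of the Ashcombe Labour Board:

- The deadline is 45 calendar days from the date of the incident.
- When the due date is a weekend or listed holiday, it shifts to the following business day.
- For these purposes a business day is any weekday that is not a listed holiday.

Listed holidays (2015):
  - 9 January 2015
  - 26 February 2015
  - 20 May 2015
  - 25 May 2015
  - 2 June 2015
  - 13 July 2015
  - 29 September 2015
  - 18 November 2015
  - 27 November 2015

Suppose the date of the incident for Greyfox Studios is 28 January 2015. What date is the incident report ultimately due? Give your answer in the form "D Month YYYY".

Adding 45 calendar days to 28 January 2015 gives 14 March 2015.
Because 14 March 2015 is a Saturday, the deadline becomes 16 March 2015 (Monday).
Final deadline: 16 March 2015.

16 March 2015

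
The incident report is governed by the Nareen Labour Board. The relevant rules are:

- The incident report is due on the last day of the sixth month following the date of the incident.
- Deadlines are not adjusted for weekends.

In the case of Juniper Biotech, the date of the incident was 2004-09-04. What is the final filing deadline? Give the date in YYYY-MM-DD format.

6 months after 2004-09-04 is March 2005; that month ends on 2005-03-31.
No adjustment is made for weekends or holidays, so 2005-03-31 stands.
Final deadline: 2005-03-31.

2005-03-31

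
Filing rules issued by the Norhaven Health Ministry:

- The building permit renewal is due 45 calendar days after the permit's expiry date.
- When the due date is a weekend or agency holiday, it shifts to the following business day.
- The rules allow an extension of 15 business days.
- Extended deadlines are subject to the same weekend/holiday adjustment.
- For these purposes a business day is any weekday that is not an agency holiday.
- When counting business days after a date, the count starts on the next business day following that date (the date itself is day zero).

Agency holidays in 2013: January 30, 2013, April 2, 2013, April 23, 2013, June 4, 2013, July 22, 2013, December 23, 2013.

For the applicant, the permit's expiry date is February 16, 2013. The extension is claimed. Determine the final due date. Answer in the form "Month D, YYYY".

From February 16, 2013, 45 calendar days later is April 2, 2013.
April 2, 2013 falls on a listed holiday. Rolling to the next business day gives April 3, 2013, a Wednesday.
Applying the 15-business-day extension: 15 business days after April 3, 2013 is April 25, 2013.
April 25, 2013 falls on a Thursday, which is a business day, so no adjustment is needed.
Deadline: April 25, 2013.

April 25, 2013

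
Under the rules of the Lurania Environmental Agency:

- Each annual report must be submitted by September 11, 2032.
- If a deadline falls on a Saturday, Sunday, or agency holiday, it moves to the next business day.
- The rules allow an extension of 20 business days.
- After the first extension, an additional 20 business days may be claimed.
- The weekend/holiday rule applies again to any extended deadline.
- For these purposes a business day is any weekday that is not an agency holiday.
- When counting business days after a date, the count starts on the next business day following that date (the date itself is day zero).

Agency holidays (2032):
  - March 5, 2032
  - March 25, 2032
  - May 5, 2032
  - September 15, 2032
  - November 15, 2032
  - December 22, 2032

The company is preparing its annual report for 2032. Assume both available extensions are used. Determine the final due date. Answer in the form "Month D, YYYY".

November 9, 2032

Start from the fixed due date, September 11, 2032.
September 11, 2032 is a Saturday; the next business day is September 13, 2032 (Monday).
The 20-business-day extension runs from September 13, 2032 to October 12, 2032.
October 12, 2032 falls on a Tuesday, which is a business day, so no adjustment is needed.
Counting 20 further business days from October 12, 2032 reaches November 9, 2032.
November 9, 2032 (Tuesday) is already a business day.
The final due date is November 9, 2032.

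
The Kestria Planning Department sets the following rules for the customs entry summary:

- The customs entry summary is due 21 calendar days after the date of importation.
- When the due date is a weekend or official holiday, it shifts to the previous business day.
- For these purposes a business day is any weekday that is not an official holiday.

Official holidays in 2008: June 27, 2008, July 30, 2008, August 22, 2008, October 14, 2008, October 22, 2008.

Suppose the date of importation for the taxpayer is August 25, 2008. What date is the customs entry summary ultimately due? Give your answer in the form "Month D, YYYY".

September 15, 2008

21 calendar days after August 25, 2008 is September 15, 2008.
September 15, 2008 (Monday) is already a business day.
So the filing is due September 15, 2008.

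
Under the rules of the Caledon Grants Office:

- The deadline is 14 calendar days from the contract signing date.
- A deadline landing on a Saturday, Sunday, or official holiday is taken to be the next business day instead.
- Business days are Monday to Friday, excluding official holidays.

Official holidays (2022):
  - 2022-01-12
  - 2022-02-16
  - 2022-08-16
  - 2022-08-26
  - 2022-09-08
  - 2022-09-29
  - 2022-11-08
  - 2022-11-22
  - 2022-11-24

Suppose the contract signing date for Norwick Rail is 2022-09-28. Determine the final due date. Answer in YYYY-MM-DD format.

14 calendar days after 2022-09-28 is 2022-10-12.
2022-10-12 falls on a Wednesday, which is a business day, so no adjustment is needed.
Final deadline: 2022-10-12.

2022-10-12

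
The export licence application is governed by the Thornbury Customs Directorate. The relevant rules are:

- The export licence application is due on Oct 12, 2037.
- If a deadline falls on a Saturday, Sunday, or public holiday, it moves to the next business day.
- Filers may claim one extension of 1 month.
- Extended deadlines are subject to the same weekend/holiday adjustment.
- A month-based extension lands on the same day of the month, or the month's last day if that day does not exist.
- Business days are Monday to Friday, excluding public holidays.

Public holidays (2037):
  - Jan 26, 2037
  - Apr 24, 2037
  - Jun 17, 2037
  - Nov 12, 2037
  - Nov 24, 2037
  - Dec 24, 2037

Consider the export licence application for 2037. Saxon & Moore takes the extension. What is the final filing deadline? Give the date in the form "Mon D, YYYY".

The statutory due date is Oct 12, 2037.
Oct 12, 2037 (Monday) is already a business day.
The 1 month extension carries Oct 12, 2037 to Nov 12, 2037.
Nov 12, 2037 is a listed holiday, so it moves to the next business day, Nov 13, 2037 (Friday).
Deadline: Nov 13, 2037.

Nov 13, 2037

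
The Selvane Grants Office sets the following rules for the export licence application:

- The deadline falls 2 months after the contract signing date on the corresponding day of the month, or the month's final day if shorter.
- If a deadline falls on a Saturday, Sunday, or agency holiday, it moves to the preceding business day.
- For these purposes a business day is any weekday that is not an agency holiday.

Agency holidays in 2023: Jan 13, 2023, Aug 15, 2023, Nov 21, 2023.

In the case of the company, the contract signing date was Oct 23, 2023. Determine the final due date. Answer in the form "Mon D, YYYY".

Dec 22, 2023

2 months after Oct 23, 2023, on the same day of the month, is Dec 23, 2023.
Because Dec 23, 2023 is a Saturday, the deadline becomes Dec 22, 2023 (Friday).
Deadline: Dec 22, 2023.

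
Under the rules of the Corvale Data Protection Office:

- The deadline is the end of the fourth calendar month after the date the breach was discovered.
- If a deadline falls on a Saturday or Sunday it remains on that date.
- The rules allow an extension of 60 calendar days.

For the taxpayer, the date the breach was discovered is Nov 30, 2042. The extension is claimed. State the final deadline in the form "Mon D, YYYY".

4 months after Nov 30, 2042 is March 2043; that month ends on Mar 31, 2043.
Mar 31, 2043 is a Tuesday; no weekend or holiday adjustment applies.
Add the 60 calendar-day extension to Mar 31, 2043: May 30, 2043.
No adjustment is made for weekends or holidays, so May 30, 2043 stands.
Final deadline: May 30, 2043.

May 30, 2043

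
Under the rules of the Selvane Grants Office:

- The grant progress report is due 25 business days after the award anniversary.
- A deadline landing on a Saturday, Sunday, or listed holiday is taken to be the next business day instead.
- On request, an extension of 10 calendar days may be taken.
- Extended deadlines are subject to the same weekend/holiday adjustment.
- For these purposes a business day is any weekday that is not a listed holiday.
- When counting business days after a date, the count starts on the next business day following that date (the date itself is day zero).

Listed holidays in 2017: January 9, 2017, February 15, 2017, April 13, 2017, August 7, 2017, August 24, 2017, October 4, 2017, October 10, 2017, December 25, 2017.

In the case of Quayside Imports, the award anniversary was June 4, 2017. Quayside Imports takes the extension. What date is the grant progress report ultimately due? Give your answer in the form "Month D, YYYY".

Counting 25 business days after June 4, 2017 (skipping weekends and listed holidays) reaches July 7, 2017.
July 7, 2017 (Friday) is already a business day.
Applying the 10-calendar-day extension: July 7, 2017 + 10 days = July 17, 2017.
July 17, 2017 is a Monday and not a listed holiday, so it stands.
Final deadline: July 17, 2017.

July 17, 2017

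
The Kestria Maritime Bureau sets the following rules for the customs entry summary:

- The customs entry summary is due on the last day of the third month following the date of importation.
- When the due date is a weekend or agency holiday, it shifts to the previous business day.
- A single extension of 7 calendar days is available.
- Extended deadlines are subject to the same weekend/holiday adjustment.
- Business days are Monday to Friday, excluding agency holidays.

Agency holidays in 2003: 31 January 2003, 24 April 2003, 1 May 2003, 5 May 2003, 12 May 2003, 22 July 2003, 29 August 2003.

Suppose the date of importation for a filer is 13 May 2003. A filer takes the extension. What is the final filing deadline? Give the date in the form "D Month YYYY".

The third month after 13 May 2003 is August 2003, whose last day is 31 August 2003.
Because 31 August 2003 is a Sunday, the deadline becomes 28 August 2003 (Thursday).
Add the 7 calendar-day extension to 28 August 2003: 4 September 2003.
Since 4 September 2003 is a Thursday and not a holiday, the date is unchanged.
So the filing is due 4 September 2003.

4 September 2003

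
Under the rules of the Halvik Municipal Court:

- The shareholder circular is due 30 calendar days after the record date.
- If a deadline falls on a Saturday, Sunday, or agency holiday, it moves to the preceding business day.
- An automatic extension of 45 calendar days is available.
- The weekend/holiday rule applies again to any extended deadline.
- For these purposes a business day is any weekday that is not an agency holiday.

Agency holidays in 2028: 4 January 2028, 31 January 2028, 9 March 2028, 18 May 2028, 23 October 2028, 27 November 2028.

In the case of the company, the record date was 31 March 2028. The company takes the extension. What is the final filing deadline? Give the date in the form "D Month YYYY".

Trigger date 31 March 2028 + 30 calendar days = 30 April 2028.
Because 30 April 2028 is a Sunday, the deadline becomes 28 April 2028 (Friday).
Add the 45 calendar-day extension to 28 April 2028: 12 June 2028.
Since 12 June 2028 is a Monday and not a holiday, the date is unchanged.
Final deadline: 12 June 2028.

12 June 2028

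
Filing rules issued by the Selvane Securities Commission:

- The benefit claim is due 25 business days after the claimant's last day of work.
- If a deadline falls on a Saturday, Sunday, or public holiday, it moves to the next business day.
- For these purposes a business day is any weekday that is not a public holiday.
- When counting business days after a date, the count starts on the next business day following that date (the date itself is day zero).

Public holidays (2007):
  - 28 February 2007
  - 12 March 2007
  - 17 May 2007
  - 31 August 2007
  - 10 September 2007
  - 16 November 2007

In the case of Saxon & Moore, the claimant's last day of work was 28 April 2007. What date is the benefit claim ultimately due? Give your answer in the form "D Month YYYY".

25 business days after 28 April 2007, excluding weekends and holidays, is 4 June 2007.
4 June 2007 is a Monday and not a listed holiday, so it stands.
The final due date is 4 June 2007.

4 June 2007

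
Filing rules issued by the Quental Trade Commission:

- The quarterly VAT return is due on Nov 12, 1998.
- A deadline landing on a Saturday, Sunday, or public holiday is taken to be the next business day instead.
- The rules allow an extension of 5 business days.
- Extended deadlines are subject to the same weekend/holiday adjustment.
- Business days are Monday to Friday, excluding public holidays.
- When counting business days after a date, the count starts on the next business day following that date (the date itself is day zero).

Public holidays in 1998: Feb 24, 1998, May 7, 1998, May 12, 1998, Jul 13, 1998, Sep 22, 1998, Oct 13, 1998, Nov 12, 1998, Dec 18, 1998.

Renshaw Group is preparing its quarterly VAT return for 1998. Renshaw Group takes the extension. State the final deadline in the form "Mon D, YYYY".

Nov 20, 1998

Start from the fixed due date, Nov 12, 1998.
Nov 12, 1998 falls on a listed holiday. Rolling to the next business day gives Nov 13, 1998, a Friday.
Counting 5 further business days from Nov 13, 1998 reaches Nov 20, 1998.
Since Nov 20, 1998 is a Friday and not a holiday, the date is unchanged.
So the filing is due Nov 20, 1998.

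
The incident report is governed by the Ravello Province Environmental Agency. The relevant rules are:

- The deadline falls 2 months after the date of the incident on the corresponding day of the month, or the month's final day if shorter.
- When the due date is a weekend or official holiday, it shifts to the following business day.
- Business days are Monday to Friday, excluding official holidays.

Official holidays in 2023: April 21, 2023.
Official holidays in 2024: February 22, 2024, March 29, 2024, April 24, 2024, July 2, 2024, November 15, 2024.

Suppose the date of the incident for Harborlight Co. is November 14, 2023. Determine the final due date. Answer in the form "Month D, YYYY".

2 months from November 14, 2023 is January 14, 2024.
January 14, 2024 falls on a Sunday. Rolling to the next business day gives January 15, 2024, a Monday.
Final deadline: January 15, 2024.

January 15, 2024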